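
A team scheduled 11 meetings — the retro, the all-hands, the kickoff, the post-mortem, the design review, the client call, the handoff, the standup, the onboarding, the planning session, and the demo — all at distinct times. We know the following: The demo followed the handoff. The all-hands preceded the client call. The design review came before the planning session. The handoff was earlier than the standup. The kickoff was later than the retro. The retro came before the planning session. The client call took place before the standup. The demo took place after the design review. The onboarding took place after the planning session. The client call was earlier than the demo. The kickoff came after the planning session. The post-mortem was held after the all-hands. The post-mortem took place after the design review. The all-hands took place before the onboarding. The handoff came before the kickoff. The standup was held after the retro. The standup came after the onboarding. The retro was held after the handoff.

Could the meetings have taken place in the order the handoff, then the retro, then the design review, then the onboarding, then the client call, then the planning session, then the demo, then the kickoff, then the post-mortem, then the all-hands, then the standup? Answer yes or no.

no

The constraints require the all-hands before the post-mortem, but in the proposed sequence the post-mortem appears ahead of the all-hands. That one violation is enough.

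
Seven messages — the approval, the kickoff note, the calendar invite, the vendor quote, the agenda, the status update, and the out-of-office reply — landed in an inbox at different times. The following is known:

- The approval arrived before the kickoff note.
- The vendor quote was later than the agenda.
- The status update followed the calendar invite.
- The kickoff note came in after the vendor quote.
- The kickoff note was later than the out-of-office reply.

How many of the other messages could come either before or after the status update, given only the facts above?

5

Forced before the status update: the calendar invite.
That leaves the agenda, the approval, the kickoff note, the out-of-office reply, and the vendor quote with no forced order relative to the status update — 5.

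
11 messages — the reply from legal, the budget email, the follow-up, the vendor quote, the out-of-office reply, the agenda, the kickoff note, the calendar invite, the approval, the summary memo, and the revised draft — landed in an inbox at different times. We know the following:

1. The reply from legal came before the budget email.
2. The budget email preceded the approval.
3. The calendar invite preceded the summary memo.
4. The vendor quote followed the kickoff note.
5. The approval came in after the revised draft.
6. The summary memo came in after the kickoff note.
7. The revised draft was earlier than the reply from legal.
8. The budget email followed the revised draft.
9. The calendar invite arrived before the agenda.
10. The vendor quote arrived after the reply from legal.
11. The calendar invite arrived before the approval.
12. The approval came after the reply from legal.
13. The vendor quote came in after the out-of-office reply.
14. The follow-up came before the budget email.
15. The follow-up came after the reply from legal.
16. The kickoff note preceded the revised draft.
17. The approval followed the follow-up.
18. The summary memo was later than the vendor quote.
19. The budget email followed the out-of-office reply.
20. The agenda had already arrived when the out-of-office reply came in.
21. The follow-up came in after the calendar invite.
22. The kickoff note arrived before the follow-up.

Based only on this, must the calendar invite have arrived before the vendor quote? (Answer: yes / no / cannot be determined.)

yes

Chain the constraints: the calendar invite → the agenda → the out-of-office reply → the vendor quote. Each link is directly stated, so the calendar invite comes before the vendor quote.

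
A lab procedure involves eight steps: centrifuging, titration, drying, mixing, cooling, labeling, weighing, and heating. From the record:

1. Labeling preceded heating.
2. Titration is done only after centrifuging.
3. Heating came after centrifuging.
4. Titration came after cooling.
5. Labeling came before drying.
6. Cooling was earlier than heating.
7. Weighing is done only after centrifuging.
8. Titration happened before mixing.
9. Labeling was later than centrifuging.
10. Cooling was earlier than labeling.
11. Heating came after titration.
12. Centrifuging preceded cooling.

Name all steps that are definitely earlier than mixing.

Directly stated before mixing: titration.
Centrifuging reaches mixing via centrifuging → titration → mixing.
Cooling reaches mixing via cooling → titration → mixing.

centrifuging, cooling, titration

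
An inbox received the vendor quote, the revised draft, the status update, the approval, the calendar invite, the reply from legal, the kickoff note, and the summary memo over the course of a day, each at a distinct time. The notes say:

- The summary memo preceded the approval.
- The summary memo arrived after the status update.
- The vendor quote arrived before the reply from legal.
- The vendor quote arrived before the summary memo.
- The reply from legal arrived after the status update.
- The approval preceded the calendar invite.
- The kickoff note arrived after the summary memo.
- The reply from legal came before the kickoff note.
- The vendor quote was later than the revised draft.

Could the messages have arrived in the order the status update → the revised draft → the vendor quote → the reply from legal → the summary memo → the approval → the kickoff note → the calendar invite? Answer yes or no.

yes

Check each stated constraint against the proposed order — e.g. the reply from legal is ahead of the kickoff note; the status update is ahead of the summary memo. Every pair is in the required order; nothing is violated.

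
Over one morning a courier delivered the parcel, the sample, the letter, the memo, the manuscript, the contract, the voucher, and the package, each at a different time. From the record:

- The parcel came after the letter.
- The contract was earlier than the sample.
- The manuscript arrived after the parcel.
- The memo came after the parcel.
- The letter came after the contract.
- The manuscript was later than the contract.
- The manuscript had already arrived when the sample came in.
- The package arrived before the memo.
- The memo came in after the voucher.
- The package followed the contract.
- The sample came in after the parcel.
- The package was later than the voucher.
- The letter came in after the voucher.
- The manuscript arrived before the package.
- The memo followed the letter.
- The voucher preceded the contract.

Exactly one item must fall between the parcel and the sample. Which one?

Tracing the constraints gives the parcel → the manuscript → the sample, so the manuscript sits after the parcel and before the sample.
No other item is forced both after the parcel and before the sample.

the manuscript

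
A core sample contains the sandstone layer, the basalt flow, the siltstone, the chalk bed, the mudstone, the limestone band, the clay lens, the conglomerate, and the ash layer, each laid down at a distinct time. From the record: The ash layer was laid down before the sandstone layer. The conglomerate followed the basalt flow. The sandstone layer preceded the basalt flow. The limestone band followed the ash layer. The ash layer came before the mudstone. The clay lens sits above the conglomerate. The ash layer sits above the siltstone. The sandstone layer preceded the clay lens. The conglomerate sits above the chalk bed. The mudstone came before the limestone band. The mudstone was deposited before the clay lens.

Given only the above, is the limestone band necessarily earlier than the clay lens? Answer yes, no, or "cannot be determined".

No chain of stated constraints runs from the limestone band to the clay lens, and none runs from the clay lens to the limestone band either.
So the relative order of the limestone band and the clay lens is not fixed by the given facts.

cannot be determined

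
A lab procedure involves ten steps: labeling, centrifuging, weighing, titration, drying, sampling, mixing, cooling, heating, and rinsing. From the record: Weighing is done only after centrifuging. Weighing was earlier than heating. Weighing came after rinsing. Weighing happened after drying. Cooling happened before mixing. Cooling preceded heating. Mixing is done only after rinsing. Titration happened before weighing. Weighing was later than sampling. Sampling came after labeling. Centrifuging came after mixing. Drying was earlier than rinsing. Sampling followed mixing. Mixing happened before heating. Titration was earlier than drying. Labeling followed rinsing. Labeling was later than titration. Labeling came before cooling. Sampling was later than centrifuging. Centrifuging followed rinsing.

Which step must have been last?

Every other step has a chain of constraints placing it before heating, so heating is last.

heating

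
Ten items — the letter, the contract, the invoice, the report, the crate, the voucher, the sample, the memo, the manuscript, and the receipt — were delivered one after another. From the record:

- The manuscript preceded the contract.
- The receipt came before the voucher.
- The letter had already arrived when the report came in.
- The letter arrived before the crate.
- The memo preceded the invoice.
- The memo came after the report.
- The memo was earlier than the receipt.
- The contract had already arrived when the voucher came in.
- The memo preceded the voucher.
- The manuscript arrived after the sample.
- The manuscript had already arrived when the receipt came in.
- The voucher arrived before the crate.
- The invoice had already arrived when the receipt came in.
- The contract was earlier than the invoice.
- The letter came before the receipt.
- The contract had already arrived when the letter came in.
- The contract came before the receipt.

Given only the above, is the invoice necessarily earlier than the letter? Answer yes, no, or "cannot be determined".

Tracing the constraints gives the letter → the report → the memo → the invoice, so the letter must come before the invoice.
That means the invoice cannot be before the letter.

no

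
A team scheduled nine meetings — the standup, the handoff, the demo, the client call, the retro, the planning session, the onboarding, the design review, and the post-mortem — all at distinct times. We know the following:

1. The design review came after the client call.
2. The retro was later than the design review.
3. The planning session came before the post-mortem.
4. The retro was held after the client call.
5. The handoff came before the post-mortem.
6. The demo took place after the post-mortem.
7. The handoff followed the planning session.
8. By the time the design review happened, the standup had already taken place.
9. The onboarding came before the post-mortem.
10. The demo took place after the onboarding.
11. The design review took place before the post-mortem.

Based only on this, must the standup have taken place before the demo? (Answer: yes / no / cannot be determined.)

Chain the constraints: the standup → the design review → the post-mortem → the demo. Each link is directly stated, so the standup comes before the demo.

yes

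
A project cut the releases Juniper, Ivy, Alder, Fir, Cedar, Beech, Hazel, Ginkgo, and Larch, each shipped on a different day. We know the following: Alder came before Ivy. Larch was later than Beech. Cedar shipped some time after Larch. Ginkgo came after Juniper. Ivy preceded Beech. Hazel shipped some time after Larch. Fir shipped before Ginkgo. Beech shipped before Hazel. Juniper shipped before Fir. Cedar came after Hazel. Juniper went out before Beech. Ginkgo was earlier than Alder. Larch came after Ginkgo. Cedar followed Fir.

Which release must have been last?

Every other release has a chain of constraints placing it before Cedar, so Cedar is last.

Cedar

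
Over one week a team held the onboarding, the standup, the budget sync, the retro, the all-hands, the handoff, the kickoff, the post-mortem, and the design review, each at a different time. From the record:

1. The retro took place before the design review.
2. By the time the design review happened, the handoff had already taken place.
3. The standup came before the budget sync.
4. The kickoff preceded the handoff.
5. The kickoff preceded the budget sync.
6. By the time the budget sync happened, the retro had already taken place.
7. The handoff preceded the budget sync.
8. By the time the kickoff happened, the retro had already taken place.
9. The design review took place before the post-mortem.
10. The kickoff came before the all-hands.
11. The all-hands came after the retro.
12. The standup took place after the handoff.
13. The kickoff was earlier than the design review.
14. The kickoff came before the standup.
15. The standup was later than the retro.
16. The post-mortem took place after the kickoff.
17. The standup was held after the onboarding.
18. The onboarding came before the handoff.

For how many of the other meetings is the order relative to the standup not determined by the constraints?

Forced before the standup: the handoff, the kickoff, the onboarding, and the retro; forced after the standup: the budget sync.
That leaves the all-hands, the design review, and the post-mortem with no forced order relative to the standup — 3.

3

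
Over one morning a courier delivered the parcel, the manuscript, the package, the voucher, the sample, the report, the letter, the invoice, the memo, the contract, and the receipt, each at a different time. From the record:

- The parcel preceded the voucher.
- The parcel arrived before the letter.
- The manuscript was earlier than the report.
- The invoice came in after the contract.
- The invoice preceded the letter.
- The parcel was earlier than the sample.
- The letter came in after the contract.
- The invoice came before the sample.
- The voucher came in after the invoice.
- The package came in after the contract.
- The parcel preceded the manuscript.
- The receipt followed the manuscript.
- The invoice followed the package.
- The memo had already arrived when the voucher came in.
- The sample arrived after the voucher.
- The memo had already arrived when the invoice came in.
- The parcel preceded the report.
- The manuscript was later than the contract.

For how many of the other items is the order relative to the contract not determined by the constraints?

Forced after the contract: the invoice, the letter, the manuscript, the package, the receipt, the report, the sample, and the voucher.
That leaves the memo and the parcel with no forced order relative to the contract — 2.

2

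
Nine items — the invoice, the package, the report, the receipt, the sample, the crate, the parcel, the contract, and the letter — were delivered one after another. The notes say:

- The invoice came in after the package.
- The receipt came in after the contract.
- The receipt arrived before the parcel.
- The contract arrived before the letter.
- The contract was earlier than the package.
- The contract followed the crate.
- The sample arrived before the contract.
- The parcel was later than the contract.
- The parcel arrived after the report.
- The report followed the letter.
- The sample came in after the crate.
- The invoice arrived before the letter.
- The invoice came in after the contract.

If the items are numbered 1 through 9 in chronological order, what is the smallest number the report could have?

7

The contract, the crate, the invoice, the letter, the package, and the sample must all come before the report — 6 forced predecessors.
Nothing else is forced ahead of the report, so its earliest slot is position 6 + 1 = 7.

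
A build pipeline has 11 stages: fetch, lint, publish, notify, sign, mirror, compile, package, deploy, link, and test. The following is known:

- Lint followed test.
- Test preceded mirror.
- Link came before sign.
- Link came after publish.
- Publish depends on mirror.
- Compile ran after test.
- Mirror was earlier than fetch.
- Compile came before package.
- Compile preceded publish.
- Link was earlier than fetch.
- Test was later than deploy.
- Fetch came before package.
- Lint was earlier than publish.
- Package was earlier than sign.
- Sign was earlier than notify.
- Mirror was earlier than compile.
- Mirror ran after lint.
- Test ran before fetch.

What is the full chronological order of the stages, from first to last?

The constraints fix every adjacent pair, so only one ordering works:
deploy → test → lint → mirror → compile → publish → link → fetch → package → sign → notify.

deploy, test, lint, mirror, compile, publish, link, fetch, package, sign, notify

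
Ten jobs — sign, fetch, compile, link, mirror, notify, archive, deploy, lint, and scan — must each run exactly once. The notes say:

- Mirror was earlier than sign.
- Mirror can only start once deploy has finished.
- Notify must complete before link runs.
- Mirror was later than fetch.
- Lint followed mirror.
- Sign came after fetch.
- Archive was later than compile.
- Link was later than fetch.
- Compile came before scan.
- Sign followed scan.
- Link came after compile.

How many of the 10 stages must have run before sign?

Directly stated before sign: fetch, mirror, and scan.
Compile reaches sign via compile → scan → sign.
Deploy reaches sign via deploy → mirror → sign.
No chain forces lint (or any of the others) ahead of sign.
That's compile, deploy, fetch, mirror, and scan — 5 in all.

5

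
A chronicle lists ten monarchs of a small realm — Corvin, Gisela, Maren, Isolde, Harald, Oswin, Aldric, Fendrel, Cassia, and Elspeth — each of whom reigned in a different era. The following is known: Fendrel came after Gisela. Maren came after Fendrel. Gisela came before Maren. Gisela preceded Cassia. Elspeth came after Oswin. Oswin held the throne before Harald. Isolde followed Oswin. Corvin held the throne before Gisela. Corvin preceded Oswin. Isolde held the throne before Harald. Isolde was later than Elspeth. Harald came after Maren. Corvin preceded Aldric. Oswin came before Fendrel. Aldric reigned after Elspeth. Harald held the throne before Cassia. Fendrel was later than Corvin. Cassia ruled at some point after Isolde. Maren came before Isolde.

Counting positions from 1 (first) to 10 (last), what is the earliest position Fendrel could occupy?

Corvin, Gisela, and Oswin must all come before Fendrel — 3 forced predecessors.
Nothing else is forced ahead of Fendrel, so their earliest slot is position 3 + 1 = 4.

4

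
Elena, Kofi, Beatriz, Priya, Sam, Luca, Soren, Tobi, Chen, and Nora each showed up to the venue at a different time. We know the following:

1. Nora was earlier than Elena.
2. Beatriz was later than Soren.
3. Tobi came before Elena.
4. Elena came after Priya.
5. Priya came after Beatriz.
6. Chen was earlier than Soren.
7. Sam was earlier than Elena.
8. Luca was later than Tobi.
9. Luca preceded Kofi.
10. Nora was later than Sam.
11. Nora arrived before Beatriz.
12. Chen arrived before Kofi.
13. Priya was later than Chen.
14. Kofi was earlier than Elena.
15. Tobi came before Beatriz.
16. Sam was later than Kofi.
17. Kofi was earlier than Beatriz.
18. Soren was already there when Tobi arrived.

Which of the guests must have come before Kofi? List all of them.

Directly stated before Kofi: Chen and Luca.
Soren reaches Kofi via Soren → Tobi → Luca → Kofi.
Tobi reaches Kofi via Tobi → Luca → Kofi.
No chain forces Priya (or any of the others) ahead of Kofi.

Chen, Luca, Soren, Tobi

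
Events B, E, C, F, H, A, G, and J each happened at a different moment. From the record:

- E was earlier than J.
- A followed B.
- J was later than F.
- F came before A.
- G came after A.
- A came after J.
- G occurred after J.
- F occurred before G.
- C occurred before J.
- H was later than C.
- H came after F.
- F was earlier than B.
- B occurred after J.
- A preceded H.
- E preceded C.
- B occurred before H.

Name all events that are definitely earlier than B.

C, E, F, J

Directly stated before B: F and J.
C reaches B via C → J → B.
E reaches B via E → J → B.
No chain forces G (or any of the others) ahead of B.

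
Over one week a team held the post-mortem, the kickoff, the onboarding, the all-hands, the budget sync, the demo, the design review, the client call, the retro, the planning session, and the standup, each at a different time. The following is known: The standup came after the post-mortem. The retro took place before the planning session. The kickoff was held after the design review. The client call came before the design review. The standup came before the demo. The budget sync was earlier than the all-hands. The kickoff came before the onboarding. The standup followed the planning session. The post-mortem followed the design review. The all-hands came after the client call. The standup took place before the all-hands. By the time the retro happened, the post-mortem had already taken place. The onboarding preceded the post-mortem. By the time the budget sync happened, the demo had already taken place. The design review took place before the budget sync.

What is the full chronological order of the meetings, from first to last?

the client call, the design review, the kickoff, the onboarding, the post-mortem, the retro, the planning session, the standup, the demo, the budget sync, the all-hands

The constraints fix every adjacent pair, so only one ordering works:
the client call → the design review → the kickoff → the onboarding → the post-mortem → the retro → the planning session → the standup → the demo → the budget sync → the all-hands.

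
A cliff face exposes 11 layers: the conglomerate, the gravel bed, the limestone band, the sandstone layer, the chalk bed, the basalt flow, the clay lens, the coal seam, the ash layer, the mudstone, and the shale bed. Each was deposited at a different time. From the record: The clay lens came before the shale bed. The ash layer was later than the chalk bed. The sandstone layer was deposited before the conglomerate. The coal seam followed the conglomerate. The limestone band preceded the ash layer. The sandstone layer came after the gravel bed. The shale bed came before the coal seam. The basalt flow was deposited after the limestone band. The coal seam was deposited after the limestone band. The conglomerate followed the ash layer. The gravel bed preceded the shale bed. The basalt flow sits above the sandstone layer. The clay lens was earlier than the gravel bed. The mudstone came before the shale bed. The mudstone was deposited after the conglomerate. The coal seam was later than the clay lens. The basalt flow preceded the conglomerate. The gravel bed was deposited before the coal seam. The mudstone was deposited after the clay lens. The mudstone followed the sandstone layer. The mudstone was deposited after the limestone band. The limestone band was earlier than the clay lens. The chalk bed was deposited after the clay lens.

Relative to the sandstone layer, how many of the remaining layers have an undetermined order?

Forced before the sandstone layer: the clay lens, the gravel bed, and the limestone band; forced after the sandstone layer: the basalt flow, the coal seam, the conglomerate, the mudstone, and the shale bed.
That leaves the ash layer and the chalk bed with no forced order relative to the sandstone layer — 2.

2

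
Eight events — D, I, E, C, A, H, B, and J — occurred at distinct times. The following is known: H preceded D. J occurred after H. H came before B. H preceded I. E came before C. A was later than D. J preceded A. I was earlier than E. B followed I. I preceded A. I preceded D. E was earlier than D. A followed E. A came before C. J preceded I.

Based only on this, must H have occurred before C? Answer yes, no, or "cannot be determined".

Chain the constraints: H → J → A → C. Each link is directly stated, so H comes before C.

yes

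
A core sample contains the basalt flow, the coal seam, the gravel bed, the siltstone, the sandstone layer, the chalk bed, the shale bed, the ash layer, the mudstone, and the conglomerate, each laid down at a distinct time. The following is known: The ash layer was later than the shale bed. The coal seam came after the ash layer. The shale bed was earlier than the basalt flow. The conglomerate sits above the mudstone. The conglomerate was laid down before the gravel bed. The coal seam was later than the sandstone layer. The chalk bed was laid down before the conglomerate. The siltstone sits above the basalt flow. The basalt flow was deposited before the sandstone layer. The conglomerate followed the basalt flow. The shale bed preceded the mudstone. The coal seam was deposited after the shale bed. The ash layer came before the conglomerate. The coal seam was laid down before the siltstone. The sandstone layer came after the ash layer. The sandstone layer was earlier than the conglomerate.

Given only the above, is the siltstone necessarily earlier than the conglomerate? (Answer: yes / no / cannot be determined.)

No chain of stated constraints runs from the siltstone to the conglomerate, and none runs from the conglomerate to the siltstone either.
So the relative order of the siltstone and the conglomerate is not fixed by the given facts.

cannot be determined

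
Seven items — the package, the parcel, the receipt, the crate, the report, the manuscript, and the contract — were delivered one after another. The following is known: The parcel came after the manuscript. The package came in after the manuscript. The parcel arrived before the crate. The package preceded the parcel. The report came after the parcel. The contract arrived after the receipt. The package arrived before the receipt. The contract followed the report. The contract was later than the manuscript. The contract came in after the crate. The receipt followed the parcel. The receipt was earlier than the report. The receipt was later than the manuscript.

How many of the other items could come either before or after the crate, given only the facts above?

Forced before the crate: the manuscript, the package, and the parcel; forced after the crate: the contract.
That leaves the receipt and the report with no forced order relative to the crate — 2.

2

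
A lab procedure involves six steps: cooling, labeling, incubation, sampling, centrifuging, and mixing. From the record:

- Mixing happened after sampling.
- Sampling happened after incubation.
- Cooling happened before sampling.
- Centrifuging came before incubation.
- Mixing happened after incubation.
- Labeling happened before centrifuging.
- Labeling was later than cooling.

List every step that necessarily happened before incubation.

centrifuging, cooling, labeling

Directly stated before incubation: centrifuging.
Cooling reaches incubation via cooling → labeling → centrifuging → incubation.
Labeling reaches incubation via labeling → centrifuging → incubation.
No chain forces mixing (or any of the others) ahead of incubation.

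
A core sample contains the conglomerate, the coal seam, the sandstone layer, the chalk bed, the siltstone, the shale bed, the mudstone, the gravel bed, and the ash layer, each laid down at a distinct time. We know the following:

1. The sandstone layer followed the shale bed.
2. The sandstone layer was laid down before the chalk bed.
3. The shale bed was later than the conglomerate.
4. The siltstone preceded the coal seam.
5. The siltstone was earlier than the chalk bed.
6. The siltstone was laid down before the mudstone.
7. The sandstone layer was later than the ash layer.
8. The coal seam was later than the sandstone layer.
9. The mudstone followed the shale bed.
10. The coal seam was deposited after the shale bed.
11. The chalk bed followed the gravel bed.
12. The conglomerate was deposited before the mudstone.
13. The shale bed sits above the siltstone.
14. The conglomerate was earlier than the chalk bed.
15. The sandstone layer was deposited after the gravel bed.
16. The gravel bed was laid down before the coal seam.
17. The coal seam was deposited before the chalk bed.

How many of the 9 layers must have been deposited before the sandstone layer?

Directly stated before the sandstone layer: the ash layer, the gravel bed, and the shale bed.
The conglomerate reaches the sandstone layer via the conglomerate → the shale bed → the sandstone layer.
The siltstone reaches the sandstone layer via the siltstone → the shale bed → the sandstone layer.
No chain forces the chalk bed (or any of the others) ahead of the sandstone layer.
That's the ash layer, the conglomerate, the gravel bed, the shale bed, and the siltstone — 5 in all.

5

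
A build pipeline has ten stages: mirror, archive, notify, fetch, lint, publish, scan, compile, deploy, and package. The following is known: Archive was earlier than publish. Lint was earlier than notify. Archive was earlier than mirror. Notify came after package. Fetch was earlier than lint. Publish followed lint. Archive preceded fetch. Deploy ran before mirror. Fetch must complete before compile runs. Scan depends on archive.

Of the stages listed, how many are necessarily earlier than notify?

4

Directly stated before notify: lint and package.
Archive reaches notify via archive → fetch → lint → notify.
Fetch reaches notify via fetch → lint → notify.
No chain forces deploy (or any of the others) ahead of notify.
That's archive, fetch, lint, and package — 4 in all.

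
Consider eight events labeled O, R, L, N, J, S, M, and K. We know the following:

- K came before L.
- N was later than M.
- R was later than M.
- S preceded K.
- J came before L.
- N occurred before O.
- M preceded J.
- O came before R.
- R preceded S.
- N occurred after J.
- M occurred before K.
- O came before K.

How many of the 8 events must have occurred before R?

4

Directly stated before R: M and O.
J reaches R via J → N → O → R.
N reaches R via N → O → R.
That's J, M, N, and O — 4 in all.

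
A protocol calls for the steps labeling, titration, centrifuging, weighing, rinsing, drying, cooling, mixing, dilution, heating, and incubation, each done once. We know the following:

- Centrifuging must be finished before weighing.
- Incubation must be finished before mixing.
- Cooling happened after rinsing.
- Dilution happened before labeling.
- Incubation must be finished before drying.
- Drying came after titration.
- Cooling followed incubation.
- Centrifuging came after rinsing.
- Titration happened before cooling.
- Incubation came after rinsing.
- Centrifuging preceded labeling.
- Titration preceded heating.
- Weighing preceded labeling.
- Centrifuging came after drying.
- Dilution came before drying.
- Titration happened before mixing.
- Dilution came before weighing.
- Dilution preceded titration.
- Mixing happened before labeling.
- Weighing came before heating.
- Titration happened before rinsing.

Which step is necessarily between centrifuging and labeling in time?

weighing

Tracing the constraints gives centrifuging → weighing → labeling, so weighing sits after centrifuging and before labeling.
No other step is forced both after centrifuging and before labeling.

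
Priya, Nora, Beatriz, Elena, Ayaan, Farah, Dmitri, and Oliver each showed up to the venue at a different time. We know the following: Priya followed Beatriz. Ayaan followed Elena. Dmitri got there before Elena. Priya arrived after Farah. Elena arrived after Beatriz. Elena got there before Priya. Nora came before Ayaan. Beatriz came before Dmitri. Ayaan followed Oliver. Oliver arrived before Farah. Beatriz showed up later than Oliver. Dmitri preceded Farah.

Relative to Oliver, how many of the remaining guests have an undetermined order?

1

Forced after Oliver: Ayaan, Beatriz, Dmitri, Elena, Farah, and Priya.
That leaves Nora with no forced order relative to Oliver — 1.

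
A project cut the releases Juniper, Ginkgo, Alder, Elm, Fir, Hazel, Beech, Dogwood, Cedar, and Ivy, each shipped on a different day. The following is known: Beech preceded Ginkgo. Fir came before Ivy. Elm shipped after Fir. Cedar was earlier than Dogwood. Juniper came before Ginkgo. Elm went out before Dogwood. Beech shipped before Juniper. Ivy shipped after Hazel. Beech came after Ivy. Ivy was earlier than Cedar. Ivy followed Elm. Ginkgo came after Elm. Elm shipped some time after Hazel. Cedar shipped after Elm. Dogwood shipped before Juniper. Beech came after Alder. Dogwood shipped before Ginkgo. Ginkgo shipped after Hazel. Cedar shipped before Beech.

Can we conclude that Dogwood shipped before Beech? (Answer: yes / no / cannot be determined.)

cannot be determined

No chain of stated constraints runs from Dogwood to Beech, and none runs from Beech to Dogwood either.
So the relative order of Dogwood and Beech is not fixed by the given facts.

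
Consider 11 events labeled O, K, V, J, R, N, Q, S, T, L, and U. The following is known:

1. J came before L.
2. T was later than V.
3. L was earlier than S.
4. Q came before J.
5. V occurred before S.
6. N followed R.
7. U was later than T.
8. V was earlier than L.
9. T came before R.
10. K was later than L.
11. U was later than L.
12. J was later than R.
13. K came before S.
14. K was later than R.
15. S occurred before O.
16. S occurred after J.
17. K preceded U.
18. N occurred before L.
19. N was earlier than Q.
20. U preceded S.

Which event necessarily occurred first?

V has a chain of constraints placing it before every other event, so V must be first.

V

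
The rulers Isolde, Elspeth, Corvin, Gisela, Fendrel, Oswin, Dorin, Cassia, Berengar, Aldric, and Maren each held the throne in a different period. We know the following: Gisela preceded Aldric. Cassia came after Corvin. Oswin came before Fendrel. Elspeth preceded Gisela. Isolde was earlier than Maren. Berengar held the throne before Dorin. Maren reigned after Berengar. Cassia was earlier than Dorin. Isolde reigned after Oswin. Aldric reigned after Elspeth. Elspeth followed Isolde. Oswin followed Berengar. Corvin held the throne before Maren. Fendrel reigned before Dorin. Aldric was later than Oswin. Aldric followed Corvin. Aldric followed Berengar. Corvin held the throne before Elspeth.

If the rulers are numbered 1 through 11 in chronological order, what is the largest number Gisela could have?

10

Gisela must come before Aldric — 1 ruler forced after them.
Everything else can be placed before Gisela in some valid order, so Gisela can sit as late as position 11 − 1 = 10.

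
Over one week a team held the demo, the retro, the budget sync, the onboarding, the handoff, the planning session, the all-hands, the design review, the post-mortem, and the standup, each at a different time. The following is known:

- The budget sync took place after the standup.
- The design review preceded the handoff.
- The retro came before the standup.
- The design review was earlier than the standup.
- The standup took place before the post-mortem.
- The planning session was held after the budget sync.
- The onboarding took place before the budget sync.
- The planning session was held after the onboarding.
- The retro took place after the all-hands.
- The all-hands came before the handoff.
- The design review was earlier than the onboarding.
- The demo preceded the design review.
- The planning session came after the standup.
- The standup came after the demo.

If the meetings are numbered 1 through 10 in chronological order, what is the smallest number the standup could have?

The all-hands, the demo, the design review, and the retro must all come before the standup — 4 forced predecessors.
Nothing else is forced ahead of the standup, so its earliest slot is position 4 + 1 = 5.

5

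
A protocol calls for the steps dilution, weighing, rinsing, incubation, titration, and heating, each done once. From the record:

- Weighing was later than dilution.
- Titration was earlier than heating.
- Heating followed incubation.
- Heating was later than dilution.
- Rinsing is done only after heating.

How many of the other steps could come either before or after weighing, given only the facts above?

4

Forced before weighing: dilution.
That leaves heating, incubation, rinsing, and titration with no forced order relative to weighing — 4.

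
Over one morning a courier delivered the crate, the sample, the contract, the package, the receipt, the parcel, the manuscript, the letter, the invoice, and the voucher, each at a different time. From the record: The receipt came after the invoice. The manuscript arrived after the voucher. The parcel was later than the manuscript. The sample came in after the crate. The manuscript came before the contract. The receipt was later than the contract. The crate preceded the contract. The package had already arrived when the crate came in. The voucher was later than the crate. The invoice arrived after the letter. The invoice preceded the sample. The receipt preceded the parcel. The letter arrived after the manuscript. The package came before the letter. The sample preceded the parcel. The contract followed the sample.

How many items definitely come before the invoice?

5

Directly stated before the invoice: the letter.
The crate reaches the invoice via the crate → the voucher → the manuscript → the letter → the invoice.
The manuscript reaches the invoice via the manuscript → the letter → the invoice.
The package reaches the invoice via the package → the letter → the invoice.
Likewise the voucher reaches the invoice by chaining the stated constraints.
That's the crate, the letter, the manuscript, the package, and the voucher — 5 in all.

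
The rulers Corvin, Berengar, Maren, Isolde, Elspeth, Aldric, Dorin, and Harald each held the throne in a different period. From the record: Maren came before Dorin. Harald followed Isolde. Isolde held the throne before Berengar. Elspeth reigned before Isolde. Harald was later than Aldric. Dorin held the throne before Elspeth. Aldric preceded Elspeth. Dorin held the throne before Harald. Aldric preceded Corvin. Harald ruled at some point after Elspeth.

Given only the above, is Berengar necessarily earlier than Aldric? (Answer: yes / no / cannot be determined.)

Tracing the constraints gives Aldric → Elspeth → Isolde → Berengar, so Aldric must come before Berengar.
That means Berengar cannot be before Aldric.

no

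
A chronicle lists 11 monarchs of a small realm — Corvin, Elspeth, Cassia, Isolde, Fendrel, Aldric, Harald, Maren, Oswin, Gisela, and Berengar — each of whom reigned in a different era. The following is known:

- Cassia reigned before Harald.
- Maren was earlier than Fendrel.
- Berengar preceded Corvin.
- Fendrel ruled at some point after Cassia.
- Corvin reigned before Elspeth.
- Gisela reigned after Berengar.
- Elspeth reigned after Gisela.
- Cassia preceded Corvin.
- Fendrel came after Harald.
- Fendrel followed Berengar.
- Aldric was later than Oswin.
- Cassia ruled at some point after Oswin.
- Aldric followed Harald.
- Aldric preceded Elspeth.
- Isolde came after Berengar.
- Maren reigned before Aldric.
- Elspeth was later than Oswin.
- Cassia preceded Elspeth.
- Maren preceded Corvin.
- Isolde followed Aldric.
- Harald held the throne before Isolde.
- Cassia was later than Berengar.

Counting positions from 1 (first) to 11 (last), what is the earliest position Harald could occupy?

4

Berengar, Cassia, and Oswin must all come before Harald — 3 forced predecessors.
Nothing else is forced ahead of Harald, so their earliest slot is position 3 + 1 = 4.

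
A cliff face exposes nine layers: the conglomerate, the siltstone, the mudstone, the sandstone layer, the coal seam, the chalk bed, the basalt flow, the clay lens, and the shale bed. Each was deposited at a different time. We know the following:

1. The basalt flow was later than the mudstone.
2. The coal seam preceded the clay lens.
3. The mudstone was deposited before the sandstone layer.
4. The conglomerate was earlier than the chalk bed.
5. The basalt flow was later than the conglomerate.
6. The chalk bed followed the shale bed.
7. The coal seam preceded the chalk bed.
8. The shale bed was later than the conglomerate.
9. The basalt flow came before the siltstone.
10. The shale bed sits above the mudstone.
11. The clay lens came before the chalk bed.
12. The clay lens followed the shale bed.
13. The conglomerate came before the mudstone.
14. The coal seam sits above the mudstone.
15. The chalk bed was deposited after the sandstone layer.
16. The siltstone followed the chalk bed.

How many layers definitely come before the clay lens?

Directly stated before the clay lens: the coal seam and the shale bed.
The conglomerate reaches the clay lens via the conglomerate → the shale bed → the clay lens.
The mudstone reaches the clay lens via the mudstone → the coal seam → the clay lens.
No chain forces the basalt flow (or any of the others) ahead of the clay lens.
That's the coal seam, the conglomerate, the mudstone, and the shale bed — 4 in all.

4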